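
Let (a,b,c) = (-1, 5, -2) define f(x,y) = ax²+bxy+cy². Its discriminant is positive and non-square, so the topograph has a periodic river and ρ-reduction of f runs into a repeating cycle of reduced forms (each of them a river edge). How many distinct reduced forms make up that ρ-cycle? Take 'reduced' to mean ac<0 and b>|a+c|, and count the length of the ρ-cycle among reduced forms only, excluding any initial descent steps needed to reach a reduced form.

D = 17, ⌊√D⌋ = 4
descent: ρ → (-2,3,1)  [lands on river]
river: ρ → (1,3,-2)
river: ρ → (-2,1,2)
river: ρ → (2,3,-1)
river: ρ → (-1,3,2)
river: ρ → (2,1,-2)
ρ-cycle length = 6 (tail of 1 descent step not counted)

6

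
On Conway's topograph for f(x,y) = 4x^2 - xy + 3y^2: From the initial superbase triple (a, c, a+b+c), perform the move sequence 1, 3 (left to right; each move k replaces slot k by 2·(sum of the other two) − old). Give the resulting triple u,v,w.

start (4,3,6) = (f(1,0),f(0,1),f(1,1))
replace slot 1: 2·(3+6) − 4 = 14 → (14,3,6)
replace slot 3: 2·(14+3) − 6 = 28 → (14,3,28)

14,3,28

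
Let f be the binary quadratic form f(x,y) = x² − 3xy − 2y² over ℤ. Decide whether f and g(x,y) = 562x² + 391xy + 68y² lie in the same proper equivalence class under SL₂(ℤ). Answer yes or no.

D₁ = 17, D₂ = 17
river cycle of f (length 6): (-2, 3, 1), (1, 3, -2), (-2, 1, 2), (2, 3, -1), (-1, 3, 2), (2, 1, -2)
river cycle of g (length 6): (1, 3, -2), (-2, 1, 2), (2, 3, -1), (-1, 3, 2), (2, 1, -2), (-2, 3, 1)
cycles coincide ⇒ equivalent

yes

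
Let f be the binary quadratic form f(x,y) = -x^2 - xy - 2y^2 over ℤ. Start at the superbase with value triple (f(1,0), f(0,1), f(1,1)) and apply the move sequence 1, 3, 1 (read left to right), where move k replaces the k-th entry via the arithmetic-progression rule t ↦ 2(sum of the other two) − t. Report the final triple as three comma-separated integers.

start (-1,-2,-4) = (f(1,0),f(0,1),f(1,1))
replace slot 1: 2·((-2)+(-4)) − (-1) = -11 → (-11,-2,-4)
replace slot 3: 2·((-11)+(-2)) − (-4) = -22 → (-11,-2,-22)
replace slot 1: 2·((-2)+(-22)) − (-11) = -37 → (-37,-2,-22)

-37,-2,-22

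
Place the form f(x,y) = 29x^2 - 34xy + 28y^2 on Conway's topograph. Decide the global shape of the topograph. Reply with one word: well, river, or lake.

D = b²−4ac = (-34)² − 4·29·28 = -2092
D < 0 ⇒ definite ⇒ every region one sign ⇒ single well

well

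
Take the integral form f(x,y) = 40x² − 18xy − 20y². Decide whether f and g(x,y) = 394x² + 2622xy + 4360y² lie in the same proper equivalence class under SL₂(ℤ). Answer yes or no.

D₁ = 3524, D₂ = 3524
river cycle of f (length 46): (-20, 58, 2), (2, 58, -20), (-20, 22, 38), (38, 54, -4), (-4, 58, 10), (10, 42, -44), (-44, 46, 8), (8, 50, -32), (-32, 14, 26), (26, 38, -20), … (36 more)
river cycle of g (length 46): (-20, 58, 2), (2, 58, -20), (-20, 22, 38), (38, 54, -4), (-4, 58, 10), (10, 42, -44), (-44, 46, 8), (8, 50, -32), (-32, 14, 26), (26, 38, -20), … (36 more)
cycles coincide ⇒ equivalent

yes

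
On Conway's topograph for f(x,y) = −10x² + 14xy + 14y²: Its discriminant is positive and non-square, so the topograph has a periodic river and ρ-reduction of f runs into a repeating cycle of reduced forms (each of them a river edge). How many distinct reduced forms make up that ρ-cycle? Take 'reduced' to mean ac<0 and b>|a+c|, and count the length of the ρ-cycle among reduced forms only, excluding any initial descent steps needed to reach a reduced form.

D = 756, ⌊√D⌋ = 27
river: ρ → (14,14,-10)
river: ρ → (-10,26,2)
river: ρ → (2,26,-10)
river: ρ → (-10,14,14)
ρ-cycle length = 4 (tail of 0 descent steps not counted)

4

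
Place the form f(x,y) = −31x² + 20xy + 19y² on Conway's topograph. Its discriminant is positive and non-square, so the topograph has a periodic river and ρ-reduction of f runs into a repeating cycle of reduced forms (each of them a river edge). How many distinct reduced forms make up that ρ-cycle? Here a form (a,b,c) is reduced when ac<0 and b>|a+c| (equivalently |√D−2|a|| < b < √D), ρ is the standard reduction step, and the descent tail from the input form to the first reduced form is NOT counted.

D = 2756, ⌊√D⌋ = 52
river: ρ → (19,18,-32)
river: ρ → (-32,46,5)
river: ρ → (5,44,-41)
river: ρ → (-41,38,8)
river: ρ → (8,42,-31)
river: ρ → (-31,20,19)
ρ-cycle length = 6 (tail of 0 descent steps not counted)

6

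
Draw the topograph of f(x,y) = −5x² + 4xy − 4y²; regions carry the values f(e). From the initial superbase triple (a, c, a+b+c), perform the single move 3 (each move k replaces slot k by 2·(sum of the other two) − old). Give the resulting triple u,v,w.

start (-5,-4,-5) = (f(1,0),f(0,1),f(1,1))
replace slot 3: 2·((-5)+(-4)) − (-5) = -13 → (-5,-4,-13)

-5,-4,-13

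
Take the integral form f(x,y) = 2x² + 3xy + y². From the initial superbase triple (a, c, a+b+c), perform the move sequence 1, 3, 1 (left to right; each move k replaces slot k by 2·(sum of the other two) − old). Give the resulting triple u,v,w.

start (2,1,6) = (f(1,0),f(0,1),f(1,1))
replace slot 1: 2·(1+6) − 2 = 12 → (12,1,6)
replace slot 3: 2·(12+1) − 6 = 20 → (12,1,20)
replace slot 1: 2·(1+20) − 12 = 30 → (30,1,20)

30,1,20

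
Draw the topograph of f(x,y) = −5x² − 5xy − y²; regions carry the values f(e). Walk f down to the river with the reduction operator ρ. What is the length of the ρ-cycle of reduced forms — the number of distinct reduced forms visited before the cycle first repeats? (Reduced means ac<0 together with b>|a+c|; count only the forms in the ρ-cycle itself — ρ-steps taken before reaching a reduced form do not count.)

D = 5, ⌊√D⌋ = 2
descent: ρ → (-1,1,1)  [lands on river]
river: ρ → (1,1,-1)
ρ-cycle length = 2 (tail of 1 descent step not counted)

2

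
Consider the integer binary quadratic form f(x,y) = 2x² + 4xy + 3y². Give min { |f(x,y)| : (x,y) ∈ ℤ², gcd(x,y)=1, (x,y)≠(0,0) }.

translate: b→0 (≡4 mod 4), so (2,4,3)→(2,0,1)
flip: (2,0,1)→(1,0,2)
reduced (well bottom): (1,0,2) with a≤c, −a<b≤a
well minimum = a = 1

1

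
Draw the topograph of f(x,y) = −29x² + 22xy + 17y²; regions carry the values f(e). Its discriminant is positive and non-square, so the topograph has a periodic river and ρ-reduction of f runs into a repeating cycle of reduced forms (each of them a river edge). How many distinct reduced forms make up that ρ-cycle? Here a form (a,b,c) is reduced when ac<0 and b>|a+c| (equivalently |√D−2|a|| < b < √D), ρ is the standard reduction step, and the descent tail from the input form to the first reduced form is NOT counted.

D = 2456, ⌊√D⌋ = 49
river: ρ → (17,46,-5)
river: ρ → (-5,44,26)
river: ρ → (26,8,-23)
river: ρ → (-23,38,11)
river: ρ → (11,28,-38)
river: ρ → (-38,48,1)
river: ρ → (1,48,-38)
river: ρ → (-38,28,11)
river: ρ → (11,38,-23)
river: ρ → (-23,8,26)
river: ρ → (26,44,-5)
river: ρ → (-5,46,17)
river: ρ → (17,22,-29)
river: ρ → (-29,36,10)
river: ρ → (10,44,-13)
river: ρ → (-13,34,25)
river: ρ → (25,16,-22)
river: ρ → (-22,28,19)
river: ρ → (19,48,-2)
river: ρ → (-2,48,19)
river: ρ → (19,28,-22)
river: ρ → (-22,16,25)
river: ρ → (25,34,-13)
river: ρ → (-13,44,10)
river: ρ → (10,36,-29)
river: ρ → (-29,22,17)
ρ-cycle length = 26 (tail of 0 descent steps not counted)

26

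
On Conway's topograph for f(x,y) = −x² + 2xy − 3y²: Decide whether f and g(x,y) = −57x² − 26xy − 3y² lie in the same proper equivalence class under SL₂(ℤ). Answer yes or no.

D₁ = -8, D₂ = -8
f is negative-definite; reduce −f:
−f: translate: b→0 (≡-2 mod 2), so (1,-2,3)→(1,0,2)
−f: reduced (well bottom): (1,0,2) with a≤c, −a<b≤a
flip sign back: reduced form of f is (-1,0,-2)
g is negative-definite; reduce −g:
−g: flip: (57,26,3)→(3,-26,57)
−g: translate: b→-2 (≡-26 mod 6), so (3,-26,57)→(3,-2,1)
−g: flip: (3,-2,1)→(1,2,3)
−g: translate: b→0 (≡2 mod 2), so (1,2,3)→(1,0,2)
−g: reduced (well bottom): (1,0,2) with a≤c, −a<b≤a
flip sign back: reduced form of g is (-1,0,-2)
reduced forms (-1, 0, -2) vs (-1, 0, -2) ⇒ equivalent

yes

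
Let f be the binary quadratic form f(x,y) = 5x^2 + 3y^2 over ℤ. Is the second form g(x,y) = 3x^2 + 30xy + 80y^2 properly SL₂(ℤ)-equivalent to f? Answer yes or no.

D₁ = -60, D₂ = -60
f: flip: (5,0,3)→(3,0,5)
f: reduced (well bottom): (3,0,5) with a≤c, −a<b≤a
g: translate: b→0 (≡30 mod 6), so (3,30,80)→(3,0,5)
g: reduced (well bottom): (3,0,5) with a≤c, −a<b≤a
reduced forms (3, 0, 5) vs (3, 0, 5) ⇒ equivalent

yes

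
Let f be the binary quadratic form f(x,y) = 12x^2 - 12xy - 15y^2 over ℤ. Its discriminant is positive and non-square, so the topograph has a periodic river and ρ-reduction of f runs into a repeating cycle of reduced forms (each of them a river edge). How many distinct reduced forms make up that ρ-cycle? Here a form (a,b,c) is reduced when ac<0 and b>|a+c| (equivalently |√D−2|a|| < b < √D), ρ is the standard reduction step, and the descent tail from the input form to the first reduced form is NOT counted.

D = 864, ⌊√D⌋ = 29
descent: ρ → (-15,12,12)  [lands on river]
river: ρ → (12,12,-15)
river: ρ → (-15,18,9)
river: ρ → (9,18,-15)
ρ-cycle length = 4 (tail of 1 descent step not counted)

4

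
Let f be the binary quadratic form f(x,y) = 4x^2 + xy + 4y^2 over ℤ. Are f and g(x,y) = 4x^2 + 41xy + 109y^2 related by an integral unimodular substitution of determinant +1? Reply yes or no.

D₁ = -63, D₂ = -63
f: reduced (well bottom): (4,1,4) with a≤c, −a<b≤a
g: translate: b→1 (≡41 mod 8), so (4,41,109)→(4,1,4)
g: reduced (well bottom): (4,1,4) with a≤c, −a<b≤a
reduced forms (4, 1, 4) vs (4, 1, 4) ⇒ equivalent

yes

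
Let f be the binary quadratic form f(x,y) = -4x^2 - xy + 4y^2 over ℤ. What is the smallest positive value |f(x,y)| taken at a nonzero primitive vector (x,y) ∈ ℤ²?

descent: ρ → (4,1,-4)  [lands on river]
river: ρ → (-4,7,1)
river: ρ → (1,7,-4)
river: ρ → (-4,1,4)
river: ρ → (4,7,-1)
river: ρ → (-1,7,4)
closes: descent 1, river 6
min |a| on river = 1

1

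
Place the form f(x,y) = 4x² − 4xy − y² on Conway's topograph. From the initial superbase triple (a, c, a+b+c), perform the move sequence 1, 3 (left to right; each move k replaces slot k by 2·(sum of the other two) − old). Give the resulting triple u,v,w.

start (4,-1,-1) = (f(1,0),f(0,1),f(1,1))
replace slot 1: 2·((-1)+(-1)) − 4 = -8 → (-8,-1,-1)
replace slot 3: 2·((-8)+(-1)) − (-1) = -17 → (-8,-1,-17)

-8,-1,-17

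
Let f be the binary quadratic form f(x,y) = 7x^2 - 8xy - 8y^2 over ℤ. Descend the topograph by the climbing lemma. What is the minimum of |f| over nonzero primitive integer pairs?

descent: ρ → (-8,8,7)  [lands on river]
river: ρ → (7,6,-9)
river: ρ → (-9,12,4)
river: ρ → (4,12,-9)
river: ρ → (-9,6,7)
river: ρ → (7,8,-8)
closes: descent 1, river 6
min |a| on river = 4

4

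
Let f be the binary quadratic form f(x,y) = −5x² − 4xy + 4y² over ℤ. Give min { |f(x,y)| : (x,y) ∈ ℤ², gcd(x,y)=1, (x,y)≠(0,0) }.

descent: ρ → (4,4,-5)  [lands on river]
river: ρ → (-5,6,3)
river: ρ → (3,6,-5)
river: ρ → (-5,4,4)
closes: descent 1, river 4
min |a| on river = 3

3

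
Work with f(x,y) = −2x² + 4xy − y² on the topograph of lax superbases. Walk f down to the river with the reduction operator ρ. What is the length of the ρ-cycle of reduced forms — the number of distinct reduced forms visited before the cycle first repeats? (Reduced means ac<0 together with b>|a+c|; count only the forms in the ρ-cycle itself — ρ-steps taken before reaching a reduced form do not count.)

D = 8, ⌊√D⌋ = 2
descent: ρ → (-1,2,1)  [lands on river]
river: ρ → (1,2,-1)
ρ-cycle length = 2 (tail of 1 descent step not counted)

2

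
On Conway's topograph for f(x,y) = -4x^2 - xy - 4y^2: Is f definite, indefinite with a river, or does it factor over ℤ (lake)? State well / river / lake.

D = b²−4ac = (-1)² − 4·(-4)·(-4) = -63
D < 0 ⇒ definite ⇒ every region one sign ⇒ single well

well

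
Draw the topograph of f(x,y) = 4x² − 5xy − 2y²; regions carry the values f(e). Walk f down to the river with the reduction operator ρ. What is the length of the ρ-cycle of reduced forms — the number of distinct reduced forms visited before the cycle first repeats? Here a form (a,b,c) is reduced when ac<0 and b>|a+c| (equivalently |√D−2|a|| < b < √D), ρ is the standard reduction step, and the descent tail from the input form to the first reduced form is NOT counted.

D = 57, ⌊√D⌋ = 7
descent: ρ → (-2,5,4)  [lands on river]
river: ρ → (4,3,-3)
river: ρ → (-3,3,4)
river: ρ → (4,5,-2)
river: ρ → (-2,7,1)
river: ρ → (1,7,-2)
ρ-cycle length = 6 (tail of 1 descent step not counted)

6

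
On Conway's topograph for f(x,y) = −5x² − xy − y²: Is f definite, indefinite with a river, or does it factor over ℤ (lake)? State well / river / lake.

D = b²−4ac = (-1)² − 4·(-5)·(-1) = -19
D < 0 ⇒ definite ⇒ every region one sign ⇒ single well

well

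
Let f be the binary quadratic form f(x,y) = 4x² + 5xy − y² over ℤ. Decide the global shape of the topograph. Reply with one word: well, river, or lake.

D = b²−4ac = 5² − 4·4·(-1) = 41
D > 0 non-square ⇒ indefinite ⇒ periodic river

river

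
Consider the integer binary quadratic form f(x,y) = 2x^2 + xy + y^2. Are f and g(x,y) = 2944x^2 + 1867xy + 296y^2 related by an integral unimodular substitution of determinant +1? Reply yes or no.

D₁ = -7, D₂ = -7
f: flip: (2,1,1)→(1,-1,2)
f: translate: b→1 (≡-1 mod 2), so (1,-1,2)→(1,1,2)
f: reduced (well bottom): (1,1,2) with a≤c, −a<b≤a
g: flip: (2944,1867,296)→(296,-1867,2944)
g: translate: b→-91 (≡-1867 mod 592), so (296,-1867,2944)→(296,-91,7)
g: flip: (296,-91,7)→(7,91,296)
g: translate: b→7 (≡91 mod 14), so (7,91,296)→(7,7,2)
g: flip: (7,7,2)→(2,-7,7)
g: translate: b→1 (≡-7 mod 4), so (2,-7,7)→(2,1,1)
g: flip: (2,1,1)→(1,-1,2)
g: translate: b→1 (≡-1 mod 2), so (1,-1,2)→(1,1,2)
g: reduced (well bottom): (1,1,2) with a≤c, −a<b≤a
reduced forms (1, 1, 2) vs (1, 1, 2) ⇒ equivalent

yes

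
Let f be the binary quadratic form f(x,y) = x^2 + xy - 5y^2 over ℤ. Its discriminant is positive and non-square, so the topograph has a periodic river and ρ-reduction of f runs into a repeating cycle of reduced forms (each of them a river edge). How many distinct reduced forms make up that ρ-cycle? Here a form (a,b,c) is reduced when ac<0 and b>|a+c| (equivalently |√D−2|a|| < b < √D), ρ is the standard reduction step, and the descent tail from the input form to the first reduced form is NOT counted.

D = 21, ⌊√D⌋ = 4
descent: ρ → (-5,-1,1)
descent: ρ → (1,3,-3)  [lands on river]
river: ρ → (-3,3,1)
ρ-cycle length = 2 (tail of 2 descent steps not counted)

2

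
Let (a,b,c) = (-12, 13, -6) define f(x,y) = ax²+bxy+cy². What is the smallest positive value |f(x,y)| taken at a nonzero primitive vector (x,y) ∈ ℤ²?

translate: b→11 (≡-13 mod 24), so (12,-13,6)→(12,11,5)
flip: (12,11,5)→(5,-11,12)
translate: b→-1 (≡-11 mod 10), so (5,-11,12)→(5,-1,6)
reduced (well bottom): (5,-1,6) with a≤c, −a<b≤a
well minimum |f| = |-5| = 5 (negative-definite)

5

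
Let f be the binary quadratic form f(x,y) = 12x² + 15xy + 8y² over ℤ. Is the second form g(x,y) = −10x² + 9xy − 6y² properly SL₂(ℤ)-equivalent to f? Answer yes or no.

D₁ = -159, D₂ = -159
f: translate: b→-9 (≡15 mod 24), so (12,15,8)→(12,-9,5)
f: flip: (12,-9,5)→(5,9,12)
f: translate: b→-1 (≡9 mod 10), so (5,9,12)→(5,-1,8)
f: reduced (well bottom): (5,-1,8) with a≤c, −a<b≤a
g is negative-definite; reduce −g:
−g: flip: (10,-9,6)→(6,9,10)
−g: translate: b→-3 (≡9 mod 12), so (6,9,10)→(6,-3,7)
−g: reduced (well bottom): (6,-3,7) with a≤c, −a<b≤a
flip sign back: reduced form of g is (-6,3,-7)
reduced forms (5, -1, 8) vs (-6, 3, -7) ⇒ inequivalent

no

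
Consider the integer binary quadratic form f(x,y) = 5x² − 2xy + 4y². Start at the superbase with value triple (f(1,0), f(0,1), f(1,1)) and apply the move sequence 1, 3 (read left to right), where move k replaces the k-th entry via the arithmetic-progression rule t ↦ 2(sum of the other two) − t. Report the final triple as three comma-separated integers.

start (5,4,7) = (f(1,0),f(0,1),f(1,1))
replace slot 1: 2·(4+7) − 5 = 17 → (17,4,7)
replace slot 3: 2·(17+4) − 7 = 35 → (17,4,35)

17,4,35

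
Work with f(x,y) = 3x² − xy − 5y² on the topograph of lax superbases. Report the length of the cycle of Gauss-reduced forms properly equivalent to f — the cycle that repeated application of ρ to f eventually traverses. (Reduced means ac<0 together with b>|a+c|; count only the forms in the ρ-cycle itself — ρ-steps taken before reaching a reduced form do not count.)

D = 61, ⌊√D⌋ = 7
descent: ρ → (-5,1,3)
descent: ρ → (3,5,-3)  [lands on river]
river: ρ → (-3,7,1)
river: ρ → (1,7,-3)
river: ρ → (-3,5,3)
river: ρ → (3,7,-1)
river: ρ → (-1,7,3)
ρ-cycle length = 6 (tail of 2 descent steps not counted)

6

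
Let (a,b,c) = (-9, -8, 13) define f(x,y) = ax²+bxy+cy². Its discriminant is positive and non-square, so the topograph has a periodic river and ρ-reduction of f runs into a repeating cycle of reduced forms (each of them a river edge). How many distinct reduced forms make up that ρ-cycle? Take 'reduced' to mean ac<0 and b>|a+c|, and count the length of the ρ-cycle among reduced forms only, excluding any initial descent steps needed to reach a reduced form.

D = 532, ⌊√D⌋ = 23
descent: ρ → (13,8,-9)  [lands on river]
river: ρ → (-9,10,12)
river: ρ → (12,14,-7)
river: ρ → (-7,14,12)
river: ρ → (12,10,-9)
river: ρ → (-9,8,13)
river: ρ → (13,18,-4)
river: ρ → (-4,22,3)
river: ρ → (3,20,-11)
river: ρ → (-11,2,12)
river: ρ → (12,22,-1)
river: ρ → (-1,22,12)
river: ρ → (12,2,-11)
river: ρ → (-11,20,3)
river: ρ → (3,22,-4)
river: ρ → (-4,18,13)
ρ-cycle length = 16 (tail of 1 descent step not counted)

16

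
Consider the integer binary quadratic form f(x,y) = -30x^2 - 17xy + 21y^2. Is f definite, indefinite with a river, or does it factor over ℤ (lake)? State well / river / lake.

D = b²−4ac = (-17)² − 4·(-30)·21 = 2809
D = 53² is a perfect square ⇒ form factors over ℤ ⇒ lakes

lake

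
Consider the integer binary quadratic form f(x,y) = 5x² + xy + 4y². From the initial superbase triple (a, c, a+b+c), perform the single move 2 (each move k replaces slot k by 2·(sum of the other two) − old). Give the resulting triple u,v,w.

start (5,4,10) = (f(1,0),f(0,1),f(1,1))
replace slot 2: 2·(5+10) − 4 = 26 → (5,26,10)

5,26,10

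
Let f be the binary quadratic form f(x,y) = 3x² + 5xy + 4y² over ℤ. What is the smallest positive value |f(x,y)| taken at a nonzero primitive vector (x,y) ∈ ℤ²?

translate: b→-1 (≡5 mod 6), so (3,5,4)→(3,-1,2)
flip: (3,-1,2)→(2,1,3)
reduced (well bottom): (2,1,3) with a≤c, −a<b≤a
well minimum = a = 2

2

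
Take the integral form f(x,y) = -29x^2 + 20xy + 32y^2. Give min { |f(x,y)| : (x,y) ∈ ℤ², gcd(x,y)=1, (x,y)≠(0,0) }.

river: ρ → (32,44,-17)
river: ρ → (-17,58,11)
river: ρ → (11,52,-32)
river: ρ → (-32,12,31)
river: ρ → (31,50,-13)
river: ρ → (-13,54,23)
river: ρ → (23,38,-29)
river: ρ → (-29,20,32)
closes: descent 0, river 8
min |a| on river = 11

11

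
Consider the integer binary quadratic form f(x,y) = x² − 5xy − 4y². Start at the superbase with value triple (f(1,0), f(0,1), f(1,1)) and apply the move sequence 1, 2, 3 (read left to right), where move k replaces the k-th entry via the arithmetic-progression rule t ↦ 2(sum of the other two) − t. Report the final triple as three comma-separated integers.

start (1,-4,-8) = (f(1,0),f(0,1),f(1,1))
replace slot 1: 2·((-4)+(-8)) − 1 = -25 → (-25,-4,-8)
replace slot 2: 2·((-25)+(-8)) − (-4) = -62 → (-25,-62,-8)
replace slot 3: 2·((-25)+(-62)) − (-8) = -166 → (-25,-62,-166)

-25,-62,-166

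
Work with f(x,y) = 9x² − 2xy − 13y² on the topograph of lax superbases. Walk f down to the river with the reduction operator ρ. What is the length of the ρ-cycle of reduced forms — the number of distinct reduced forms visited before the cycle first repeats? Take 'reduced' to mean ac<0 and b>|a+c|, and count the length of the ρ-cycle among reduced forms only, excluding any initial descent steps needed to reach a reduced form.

D = 472, ⌊√D⌋ = 21
descent: ρ → (-13,2,9)
descent: ρ → (9,16,-6)  [lands on river]
river: ρ → (-6,20,3)
river: ρ → (3,16,-18)
river: ρ → (-18,20,1)
river: ρ → (1,20,-18)
river: ρ → (-18,16,3)
river: ρ → (3,20,-6)
river: ρ → (-6,16,9)
river: ρ → (9,20,-2)
river: ρ → (-2,20,9)
ρ-cycle length = 10 (tail of 2 descent steps not counted)

10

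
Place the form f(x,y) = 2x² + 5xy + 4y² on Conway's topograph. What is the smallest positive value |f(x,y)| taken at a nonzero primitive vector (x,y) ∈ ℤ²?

translate: b→1 (≡5 mod 4), so (2,5,4)→(2,1,1)
flip: (2,1,1)→(1,-1,2)
translate: b→1 (≡-1 mod 2), so (1,-1,2)→(1,1,2)
reduced (well bottom): (1,1,2) with a≤c, −a<b≤a
well minimum = a = 1

1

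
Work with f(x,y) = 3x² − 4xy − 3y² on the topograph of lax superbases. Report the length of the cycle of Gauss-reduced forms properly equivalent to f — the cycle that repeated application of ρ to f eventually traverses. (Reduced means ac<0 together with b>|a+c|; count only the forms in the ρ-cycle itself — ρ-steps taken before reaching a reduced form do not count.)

D = 52, ⌊√D⌋ = 7
descent: ρ → (-3,4,3)  [lands on river]
river: ρ → (3,2,-4)
river: ρ → (-4,6,1)
river: ρ → (1,6,-4)
river: ρ → (-4,2,3)
river: ρ → (3,4,-3)
river: ρ → (-3,2,4)
river: ρ → (4,6,-1)
river: ρ → (-1,6,4)
river: ρ → (4,2,-3)
ρ-cycle length = 10 (tail of 1 descent step not counted)

10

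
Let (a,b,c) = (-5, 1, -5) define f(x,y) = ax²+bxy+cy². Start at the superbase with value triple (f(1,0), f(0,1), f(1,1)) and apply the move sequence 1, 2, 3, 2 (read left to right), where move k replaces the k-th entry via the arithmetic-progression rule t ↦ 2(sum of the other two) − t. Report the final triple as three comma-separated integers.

start (-5,-5,-9) = (f(1,0),f(0,1),f(1,1))
replace slot 1: 2·((-5)+(-9)) − (-5) = -23 → (-23,-5,-9)
replace slot 2: 2·((-23)+(-9)) − (-5) = -59 → (-23,-59,-9)
replace slot 3: 2·((-23)+(-59)) − (-9) = -155 → (-23,-59,-155)
replace slot 2: 2·((-23)+(-155)) − (-59) = -297 → (-23,-297,-155)

-23,-297,-155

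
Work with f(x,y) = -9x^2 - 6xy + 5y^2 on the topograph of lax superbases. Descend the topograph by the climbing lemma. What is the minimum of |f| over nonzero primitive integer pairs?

descent: ρ → (5,6,-9)  [lands on river]
river: ρ → (-9,12,2)
river: ρ → (2,12,-9)
river: ρ → (-9,6,5)
river: ρ → (5,14,-1)
river: ρ → (-1,14,5)
closes: descent 1, river 6
min |a| on river = 1

1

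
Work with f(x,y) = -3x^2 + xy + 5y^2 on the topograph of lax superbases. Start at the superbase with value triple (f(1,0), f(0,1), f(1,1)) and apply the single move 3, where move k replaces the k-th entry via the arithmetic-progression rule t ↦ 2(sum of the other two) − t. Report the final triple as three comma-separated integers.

start (-3,5,3) = (f(1,0),f(0,1),f(1,1))
replace slot 3: 2·((-3)+5) − 3 = 1 → (-3,5,1)

-3,5,1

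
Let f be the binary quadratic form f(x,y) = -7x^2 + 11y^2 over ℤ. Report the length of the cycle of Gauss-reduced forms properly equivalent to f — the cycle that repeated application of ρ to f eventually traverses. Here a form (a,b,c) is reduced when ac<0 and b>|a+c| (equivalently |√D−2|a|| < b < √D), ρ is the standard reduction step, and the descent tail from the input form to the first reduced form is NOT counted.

D = 308, ⌊√D⌋ = 17
descent: ρ → (11,0,-7)
descent: ρ → (-7,14,4)  [lands on river]
river: ρ → (4,10,-13)
river: ρ → (-13,16,1)
river: ρ → (1,16,-13)
river: ρ → (-13,10,4)
river: ρ → (4,14,-7)
ρ-cycle length = 6 (tail of 2 descent steps not counted)

6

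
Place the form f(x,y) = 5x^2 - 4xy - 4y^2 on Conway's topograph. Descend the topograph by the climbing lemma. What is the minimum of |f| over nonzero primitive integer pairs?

descent: ρ → (-4,4,5)  [lands on river]
river: ρ → (5,6,-3)
river: ρ → (-3,6,5)
river: ρ → (5,4,-4)
closes: descent 1, river 4
min |a| on river = 3

3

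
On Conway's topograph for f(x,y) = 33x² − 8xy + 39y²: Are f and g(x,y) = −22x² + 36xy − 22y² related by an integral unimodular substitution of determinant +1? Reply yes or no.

D₁ = -5084, D₂ = -640
discriminants differ ⇒ not SL₂(ℤ)-equivalent

no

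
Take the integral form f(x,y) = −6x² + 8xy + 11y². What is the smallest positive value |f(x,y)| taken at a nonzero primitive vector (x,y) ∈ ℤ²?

river: ρ → (11,14,-3)
river: ρ → (-3,16,6)
river: ρ → (6,8,-11)
river: ρ → (-11,14,3)
river: ρ → (3,16,-6)
river: ρ → (-6,8,11)
closes: descent 0, river 6
min |a| on river = 3

3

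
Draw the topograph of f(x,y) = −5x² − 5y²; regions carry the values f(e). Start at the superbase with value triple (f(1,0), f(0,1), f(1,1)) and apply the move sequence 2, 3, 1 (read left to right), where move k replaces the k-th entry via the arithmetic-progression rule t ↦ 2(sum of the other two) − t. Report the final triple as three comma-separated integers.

start (-5,-5,-10) = (f(1,0),f(0,1),f(1,1))
replace slot 2: 2·((-5)+(-10)) − (-5) = -25 → (-5,-25,-10)
replace slot 3: 2·((-5)+(-25)) − (-10) = -50 → (-5,-25,-50)
replace slot 1: 2·((-25)+(-50)) − (-5) = -145 → (-145,-25,-50)

-145,-25,-50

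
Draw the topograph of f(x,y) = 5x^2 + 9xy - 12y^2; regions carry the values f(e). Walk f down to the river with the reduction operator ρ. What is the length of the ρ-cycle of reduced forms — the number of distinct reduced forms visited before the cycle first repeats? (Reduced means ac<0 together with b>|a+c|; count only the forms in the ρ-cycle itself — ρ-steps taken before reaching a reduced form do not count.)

D = 321, ⌊√D⌋ = 17
river: ρ → (-12,15,2)
river: ρ → (2,17,-4)
river: ρ → (-4,15,6)
river: ρ → (6,9,-10)
river: ρ → (-10,11,5)
river: ρ → (5,9,-12)
ρ-cycle length = 6 (tail of 0 descent steps not counted)

6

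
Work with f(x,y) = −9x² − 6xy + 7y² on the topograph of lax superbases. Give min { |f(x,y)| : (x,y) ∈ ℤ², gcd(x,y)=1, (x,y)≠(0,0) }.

descent: ρ → (7,6,-9)  [lands on river]
river: ρ → (-9,12,4)
river: ρ → (4,12,-9)
river: ρ → (-9,6,7)
river: ρ → (7,8,-8)
river: ρ → (-8,8,7)
closes: descent 1, river 6
min |a| on river = 4

4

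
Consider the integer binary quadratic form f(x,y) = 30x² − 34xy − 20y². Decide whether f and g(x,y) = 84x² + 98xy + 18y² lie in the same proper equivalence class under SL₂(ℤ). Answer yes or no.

D₁ = 3556, D₂ = 3556
river cycle of f (length 42): (-20, 34, 30), (30, 26, -24), (-24, 22, 32), (32, 42, -14), (-14, 42, 32), (32, 22, -24), (-24, 26, 30), (30, 34, -20), (-20, 46, 18), (18, 26, -40), … (32 more)
river cycle of g (length 42): (18, 46, -20), (-20, 34, 30), (30, 26, -24), (-24, 22, 32), (32, 42, -14), (-14, 42, 32), (32, 22, -24), (-24, 26, 30), (30, 34, -20), (-20, 46, 18), … (32 more)
cycles coincide ⇒ equivalent

yes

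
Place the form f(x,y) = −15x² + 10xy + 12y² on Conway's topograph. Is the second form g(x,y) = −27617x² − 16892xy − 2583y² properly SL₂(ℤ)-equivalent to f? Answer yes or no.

D₁ = 820, D₂ = 820
river cycle of f (length 12): (12, 14, -13), (-13, 12, 13), (13, 14, -12), (-12, 10, 15), (15, 20, -7), (-7, 22, 12), (12, 26, -3), (-3, 28, 3), (3, 26, -12), (-12, 22, 7), … (2 more)
river cycle of g (length 12): (-15, 10, 12), (12, 14, -13), (-13, 12, 13), (13, 14, -12), (-12, 10, 15), (15, 20, -7), (-7, 22, 12), (12, 26, -3), (-3, 28, 3), (3, 26, -12), … (2 more)
cycles coincide ⇒ equivalent

yes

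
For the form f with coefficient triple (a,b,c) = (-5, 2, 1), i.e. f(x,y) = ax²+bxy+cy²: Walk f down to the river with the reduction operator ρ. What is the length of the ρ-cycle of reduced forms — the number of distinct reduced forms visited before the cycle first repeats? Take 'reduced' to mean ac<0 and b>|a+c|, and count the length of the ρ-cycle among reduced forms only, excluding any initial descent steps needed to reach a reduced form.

D = 24, ⌊√D⌋ = 4
descent: ρ → (1,4,-2)  [lands on river]
river: ρ → (-2,4,1)
ρ-cycle length = 2 (tail of 1 descent step not counted)

2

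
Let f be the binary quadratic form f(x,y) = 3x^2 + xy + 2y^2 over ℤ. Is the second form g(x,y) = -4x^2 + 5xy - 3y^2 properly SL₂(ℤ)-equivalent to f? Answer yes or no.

D₁ = -23, D₂ = -23
f: flip: (3,1,2)→(2,-1,3)
f: reduced (well bottom): (2,-1,3) with a≤c, −a<b≤a
g is negative-definite; reduce −g:
−g: translate: b→3 (≡-5 mod 8), so (4,-5,3)→(4,3,2)
−g: flip: (4,3,2)→(2,-3,4)
−g: translate: b→1 (≡-3 mod 4), so (2,-3,4)→(2,1,3)
−g: reduced (well bottom): (2,1,3) with a≤c, −a<b≤a
flip sign back: reduced form of g is (-2,-1,-3)
reduced forms (2, -1, 3) vs (-2, -1, -3) ⇒ inequivalent

no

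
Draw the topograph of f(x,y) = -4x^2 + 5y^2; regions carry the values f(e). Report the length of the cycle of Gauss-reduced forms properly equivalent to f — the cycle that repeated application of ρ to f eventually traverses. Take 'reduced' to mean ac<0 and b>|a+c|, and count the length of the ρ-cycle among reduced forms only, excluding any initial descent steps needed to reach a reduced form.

D = 80, ⌊√D⌋ = 8
descent: ρ → (5,0,-4)
descent: ρ → (-4,8,1)  [lands on river]
river: ρ → (1,8,-4)
ρ-cycle length = 2 (tail of 2 descent steps not counted)

2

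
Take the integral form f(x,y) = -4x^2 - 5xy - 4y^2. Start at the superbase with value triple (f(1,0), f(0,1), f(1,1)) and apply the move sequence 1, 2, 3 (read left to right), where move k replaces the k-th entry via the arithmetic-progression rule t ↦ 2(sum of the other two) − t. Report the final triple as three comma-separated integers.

start (-4,-4,-13) = (f(1,0),f(0,1),f(1,1))
replace slot 1: 2·((-4)+(-13)) − (-4) = -30 → (-30,-4,-13)
replace slot 2: 2·((-30)+(-13)) − (-4) = -82 → (-30,-82,-13)
replace slot 3: 2·((-30)+(-82)) − (-13) = -211 → (-30,-82,-211)

-30,-82,-211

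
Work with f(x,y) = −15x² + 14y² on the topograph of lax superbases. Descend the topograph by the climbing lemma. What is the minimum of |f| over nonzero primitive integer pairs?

descent: ρ → (14,28,-1)  [lands on river]
river: ρ → (-1,28,14)
closes: descent 1, river 2
min |a| on river = 1

1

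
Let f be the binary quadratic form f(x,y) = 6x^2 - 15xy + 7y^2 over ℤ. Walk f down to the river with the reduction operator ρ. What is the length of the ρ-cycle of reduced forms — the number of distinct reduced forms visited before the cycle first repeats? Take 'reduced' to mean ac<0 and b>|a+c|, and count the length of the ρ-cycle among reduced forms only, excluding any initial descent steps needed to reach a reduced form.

D = 57, ⌊√D⌋ = 7
descent: ρ → (7,1,-2)
descent: ρ → (-2,7,1)  [lands on river]
river: ρ → (1,7,-2)
river: ρ → (-2,5,4)
river: ρ → (4,3,-3)
river: ρ → (-3,3,4)
river: ρ → (4,5,-2)
ρ-cycle length = 6 (tail of 2 descent steps not counted)

6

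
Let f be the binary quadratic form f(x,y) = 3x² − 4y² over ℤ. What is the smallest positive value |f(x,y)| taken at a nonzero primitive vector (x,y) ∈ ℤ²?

descent: ρ → (-4,0,3)
descent: ρ → (3,6,-1)  [lands on river]
river: ρ → (-1,6,3)
closes: descent 2, river 2
min |a| on river = 1

1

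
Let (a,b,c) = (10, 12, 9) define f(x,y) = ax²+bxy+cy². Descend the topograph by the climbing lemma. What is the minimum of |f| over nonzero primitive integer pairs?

translate: b→-8 (≡12 mod 20), so (10,12,9)→(10,-8,7)
flip: (10,-8,7)→(7,8,10)
translate: b→-6 (≡8 mod 14), so (7,8,10)→(7,-6,9)
reduced (well bottom): (7,-6,9) with a≤c, −a<b≤a
well minimum = a = 7

7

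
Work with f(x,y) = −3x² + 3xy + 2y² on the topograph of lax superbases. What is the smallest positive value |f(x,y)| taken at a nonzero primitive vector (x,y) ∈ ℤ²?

river: ρ → (2,5,-1)
river: ρ → (-1,5,2)
river: ρ → (2,3,-3)
river: ρ → (-3,3,2)
closes: descent 0, river 4
min |a| on river = 1

1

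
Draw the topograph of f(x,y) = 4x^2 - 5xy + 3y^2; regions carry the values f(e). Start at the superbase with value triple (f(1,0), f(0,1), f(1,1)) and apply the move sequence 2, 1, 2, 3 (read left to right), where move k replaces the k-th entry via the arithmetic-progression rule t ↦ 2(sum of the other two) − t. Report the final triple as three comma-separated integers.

start (4,3,2) = (f(1,0),f(0,1),f(1,1))
replace slot 2: 2·(4+2) − 3 = 9 → (4,9,2)
replace slot 1: 2·(9+2) − 4 = 18 → (18,9,2)
replace slot 2: 2·(18+2) − 9 = 31 → (18,31,2)
replace slot 3: 2·(18+31) − 2 = 96 → (18,31,96)

18,31,96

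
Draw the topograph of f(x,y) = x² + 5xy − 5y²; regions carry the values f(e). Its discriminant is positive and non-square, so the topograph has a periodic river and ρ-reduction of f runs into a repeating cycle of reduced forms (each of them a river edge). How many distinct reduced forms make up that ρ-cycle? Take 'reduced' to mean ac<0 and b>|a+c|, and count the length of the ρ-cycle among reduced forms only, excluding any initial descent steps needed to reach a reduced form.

D = 45, ⌊√D⌋ = 6
river: ρ → (-5,5,1)
river: ρ → (1,5,-5)
ρ-cycle length = 2 (tail of 0 descent steps not counted)

2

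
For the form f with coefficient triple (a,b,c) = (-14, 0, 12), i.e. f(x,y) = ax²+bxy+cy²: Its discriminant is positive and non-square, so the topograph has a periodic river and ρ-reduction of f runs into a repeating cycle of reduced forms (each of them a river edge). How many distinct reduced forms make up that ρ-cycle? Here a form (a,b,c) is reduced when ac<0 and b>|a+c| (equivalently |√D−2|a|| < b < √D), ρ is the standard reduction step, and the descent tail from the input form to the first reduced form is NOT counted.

D = 672, ⌊√D⌋ = 25
descent: ρ → (12,24,-2)  [lands on river]
river: ρ → (-2,24,12)
ρ-cycle length = 2 (tail of 1 descent step not counted)

2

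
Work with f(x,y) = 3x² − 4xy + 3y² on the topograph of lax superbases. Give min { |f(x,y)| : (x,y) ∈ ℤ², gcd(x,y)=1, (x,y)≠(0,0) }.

translate: b→2 (≡-4 mod 6), so (3,-4,3)→(3,2,2)
flip: (3,2,2)→(2,-2,3)
translate: b→2 (≡-2 mod 4), so (2,-2,3)→(2,2,3)
reduced (well bottom): (2,2,3) with a≤c, −a<b≤a
well minimum = a = 2

2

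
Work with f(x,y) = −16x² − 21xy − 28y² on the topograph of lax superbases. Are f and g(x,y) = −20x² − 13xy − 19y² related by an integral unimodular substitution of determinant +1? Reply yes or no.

D₁ = -1351, D₂ = -1351
f is negative-definite; reduce −f:
−f: translate: b→-11 (≡21 mod 32), so (16,21,28)→(16,-11,23)
−f: reduced (well bottom): (16,-11,23) with a≤c, −a<b≤a
flip sign back: reduced form of f is (-16,11,-23)
g is negative-definite; reduce −g:
−g: flip: (20,13,19)→(19,-13,20)
−g: reduced (well bottom): (19,-13,20) with a≤c, −a<b≤a
flip sign back: reduced form of g is (-19,13,-20)
reduced forms (-16, 11, -23) vs (-19, 13, -20) ⇒ inequivalent

no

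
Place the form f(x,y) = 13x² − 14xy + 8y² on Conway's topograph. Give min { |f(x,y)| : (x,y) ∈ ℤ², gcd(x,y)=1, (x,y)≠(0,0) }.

translate: b→12 (≡-14 mod 26), so (13,-14,8)→(13,12,7)
flip: (13,12,7)→(7,-12,13)
translate: b→2 (≡-12 mod 14), so (7,-12,13)→(7,2,8)
reduced (well bottom): (7,2,8) with a≤c, −a<b≤a
well minimum = a = 7

7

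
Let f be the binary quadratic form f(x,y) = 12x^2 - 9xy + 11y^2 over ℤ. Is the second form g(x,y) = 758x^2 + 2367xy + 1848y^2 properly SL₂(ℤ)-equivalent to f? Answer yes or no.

D₁ = -447, D₂ = -447
f: flip: (12,-9,11)→(11,9,12)
f: reduced (well bottom): (11,9,12) with a≤c, −a<b≤a
g: translate: b→-665 (≡2367 mod 1516), so (758,2367,1848)→(758,-665,146)
g: flip: (758,-665,146)→(146,665,758)
g: translate: b→81 (≡665 mod 292), so (146,665,758)→(146,81,12)
g: flip: (146,81,12)→(12,-81,146)
g: translate: b→-9 (≡-81 mod 24), so (12,-81,146)→(12,-9,11)
g: flip: (12,-9,11)→(11,9,12)
g: reduced (well bottom): (11,9,12) with a≤c, −a<b≤a
reduced forms (11, 9, 12) vs (11, 9, 12) ⇒ equivalent

yes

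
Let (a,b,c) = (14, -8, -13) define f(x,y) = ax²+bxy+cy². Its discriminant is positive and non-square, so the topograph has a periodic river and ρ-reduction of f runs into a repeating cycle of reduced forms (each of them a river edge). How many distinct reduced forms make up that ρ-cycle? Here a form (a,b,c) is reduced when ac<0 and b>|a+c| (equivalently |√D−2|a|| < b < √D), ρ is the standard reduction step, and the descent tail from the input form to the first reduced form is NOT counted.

D = 792, ⌊√D⌋ = 28
descent: ρ → (-13,8,14)  [lands on river]
river: ρ → (14,20,-7)
river: ρ → (-7,22,11)
river: ρ → (11,22,-7)
river: ρ → (-7,20,14)
river: ρ → (14,8,-13)
river: ρ → (-13,18,9)
river: ρ → (9,18,-13)
ρ-cycle length = 8 (tail of 1 descent step not counted)

8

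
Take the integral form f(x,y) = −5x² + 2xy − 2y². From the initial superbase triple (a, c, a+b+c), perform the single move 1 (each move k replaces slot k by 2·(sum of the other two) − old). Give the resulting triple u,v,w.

start (-5,-2,-5) = (f(1,0),f(0,1),f(1,1))
replace slot 1: 2·((-2)+(-5)) − (-5) = -9 → (-9,-2,-5)

-9,-2,-5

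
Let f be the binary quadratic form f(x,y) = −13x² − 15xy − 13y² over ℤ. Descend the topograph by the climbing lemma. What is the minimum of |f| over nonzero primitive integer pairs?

translate: b→-11 (≡15 mod 26), so (13,15,13)→(13,-11,11)
flip: (13,-11,11)→(11,11,13)
reduced (well bottom): (11,11,13) with a≤c, −a<b≤a
well minimum |f| = |-11| = 11 (negative-definite)

11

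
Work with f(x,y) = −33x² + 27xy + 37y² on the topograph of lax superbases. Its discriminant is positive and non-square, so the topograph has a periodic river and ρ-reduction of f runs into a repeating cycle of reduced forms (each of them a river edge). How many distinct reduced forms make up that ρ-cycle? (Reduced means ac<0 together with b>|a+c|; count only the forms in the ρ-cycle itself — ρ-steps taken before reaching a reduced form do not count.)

D = 5613, ⌊√D⌋ = 74
river: ρ → (37,47,-23)
river: ρ → (-23,45,39)
river: ρ → (39,33,-29)
river: ρ → (-29,25,43)
river: ρ → (43,61,-11)
river: ρ → (-11,71,13)
river: ρ → (13,59,-41)
river: ρ → (-41,23,31)
river: ρ → (31,39,-33)
river: ρ → (-33,27,37)
ρ-cycle length = 10 (tail of 0 descent steps not counted)

10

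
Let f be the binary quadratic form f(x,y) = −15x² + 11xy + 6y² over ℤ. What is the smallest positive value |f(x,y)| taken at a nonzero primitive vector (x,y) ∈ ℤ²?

river: ρ → (6,13,-13)
river: ρ → (-13,13,6)
river: ρ → (6,11,-15)
river: ρ → (-15,19,2)
river: ρ → (2,21,-5)
river: ρ → (-5,19,6)
river: ρ → (6,17,-8)
river: ρ → (-8,15,8)
river: ρ → (8,17,-6)
river: ρ → (-6,19,5)
river: ρ → (5,21,-2)
river: ρ → (-2,19,15)
river: ρ → (15,11,-6)
river: ρ → (-6,13,13)
river: ρ → (13,13,-6)
river: ρ → (-6,11,15)
river: ρ → (15,19,-2)
river: ρ → (-2,21,5)
river: ρ → (5,19,-6)
river: ρ → (-6,17,8)
river: ρ → (8,15,-8)
river: ρ → (-8,17,6)
river: ρ → (6,19,-5)
river: ρ → (-5,21,2)
river: ρ → (2,19,-15)
river: ρ → (-15,11,6)
closes: descent 0, river 26
min |a| on river = 2

2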